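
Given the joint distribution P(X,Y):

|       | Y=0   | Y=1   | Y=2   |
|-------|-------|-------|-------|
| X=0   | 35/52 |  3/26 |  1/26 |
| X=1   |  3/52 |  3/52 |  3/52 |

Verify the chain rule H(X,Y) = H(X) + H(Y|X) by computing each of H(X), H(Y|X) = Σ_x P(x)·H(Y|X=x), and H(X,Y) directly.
H(X) = 0.6647 bits, H(Y|X) = 0.9723 bits, H(X,Y) = 1.6370 bits

Marginal of X (row sums):
  P(X=0) = 35/52 + 3/26 + 1/26 = 43/52
  P(X=1) = 3/52 + 3/52 + 3/52 = 9/52
H(X) = -[(43/52)·log₂(43/52) + (9/52)·log₂(9/52)]
  = 0.22672 + 0.43797 = 0.6647 bits

H(Y|X) = Σ_x P(x)·H(Y|X=x):
  X=0: P(X=0) = 43/52, P(Y|X=0) = (35/43, 6/43, 2/43) → H(Y|X=0) = 0.84406
  X=1: P(X=1) = 9/52, P(Y|X=1) = (1/3, 1/3, 1/3) → H(Y|X=1) = 1.58496
H(Y|X) = (43/52)·0.84406 + (9/52)·1.58496 = 0.9723 bits

H(X,Y) = -Σ_{x,y} P(x,y) log₂ P(x,y). Per-cell terms -P(x,y)·log₂P(x,y):
  X=0: 0.38443, 0.35948, 0.18079
  X=1: 0.23743, 0.23743, 0.23743
Sum of the 6 terms: H(X,Y) = 1.6370 bits

Chain rule check:
  H(X) + H(Y|X) = 0.6647 + 0.9723 = 1.6370 bits
  H(X,Y) = 1.6370 bits
✓ Chain rule verified.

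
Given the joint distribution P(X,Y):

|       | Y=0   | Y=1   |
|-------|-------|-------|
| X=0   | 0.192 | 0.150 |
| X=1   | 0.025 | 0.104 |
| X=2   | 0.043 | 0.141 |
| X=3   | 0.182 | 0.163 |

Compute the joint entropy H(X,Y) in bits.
2.8079 bits

H(X,Y) = -Σ_{x,y} P(x,y) log₂ P(x,y). Per-cell terms -P(x,y)·log₂P(x,y):
  X=0: 0.4571, 0.4105
  X=1: 0.1330, 0.3396
  X=2: 0.1952, 0.3985
  X=3: 0.4474, 0.4266
Sum of the 8 terms: H(X,Y) = 2.8079 bits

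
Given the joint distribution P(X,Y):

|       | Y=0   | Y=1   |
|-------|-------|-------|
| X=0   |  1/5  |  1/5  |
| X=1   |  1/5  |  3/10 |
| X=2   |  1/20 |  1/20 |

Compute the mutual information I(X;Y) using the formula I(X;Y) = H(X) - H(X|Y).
0.0073 bits

I(X;Y) = H(X) - H(X|Y)

Marginal of X (row sums):
  P(X=0) = 1/5 + 1/5 = 2/5
  P(X=1) = 1/5 + 3/10 = 1/2
  P(X=2) = 1/20 + 1/20 = 1/10
H(X) = -[(2/5)·log₂(2/5) + (1/2)·log₂(1/2) + (1/10)·log₂(1/10)]
  = 0.528771 + 0.500000 + 0.332193 = 1.36096 bits

Marginal of Y (column sums):
  P(Y=0) = 1/5 + 1/5 + 1/20 = 9/20
  P(Y=1) = 1/5 + 3/10 + 1/20 = 11/20
H(X|Y) = Σ_y P(y)·H(X|Y=y):
  Y=0: P(Y=0) = 9/20, P(X|Y=0) = (4/9, 4/9, 1/9) → H(X|Y=0) = 1.392147
  Y=1: P(Y=1) = 11/20, P(X|Y=1) = (4/11, 6/11, 1/11) → H(X|Y=1) = 1.322179
H(X|Y) = (9/20)·1.392147 + (11/20)·1.322179 = 1.35366 bits

I(X;Y) = H(X) - H(X|Y) = 1.36096 - 1.35366 = 0.0073 bits

Cross-check via I(X;Y) = H(X) + H(Y) - H(X,Y): computing H(Y) from the column sums and H(X,Y) from the 6 cells in the same way gives H(Y) = 0.99277 bits and H(X,Y) = 2.34644 bits, so
I(X;Y) = 1.36096 + 0.99277 - 2.34644 = 0.0073 bits ✓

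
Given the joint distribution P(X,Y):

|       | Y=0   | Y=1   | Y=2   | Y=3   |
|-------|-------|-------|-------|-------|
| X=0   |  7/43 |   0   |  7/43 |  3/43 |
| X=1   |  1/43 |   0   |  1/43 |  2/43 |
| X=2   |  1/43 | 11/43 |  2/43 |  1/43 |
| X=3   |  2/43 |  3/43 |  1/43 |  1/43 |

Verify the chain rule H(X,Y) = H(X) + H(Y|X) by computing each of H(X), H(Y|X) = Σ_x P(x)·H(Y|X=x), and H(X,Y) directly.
H(X) = 1.8044 bits, H(Y|X) = 1.4622 bits, H(X,Y) = 3.2666 bits

Marginal of X (row sums):
  P(X=0) = 7/43 + 0 + 7/43 + 3/43 = 17/43
  P(X=1) = 1/43 + 0 + 1/43 + 2/43 = 4/43
  P(X=2) = 1/43 + 11/43 + 2/43 + 1/43 = 15/43
  P(X=3) = 2/43 + 3/43 + 1/43 + 1/43 = 7/43
H(X) = -[(17/43)·log₂(17/43) + (4/43)·log₂(4/43) + (15/43)·log₂(15/43) + (7/43)·log₂(7/43)]
  = 0.529294 + 0.318722 + 0.530014 + 0.426334 = 1.8044 bits

H(Y|X) = Σ_x P(x)·H(Y|X=x):
  X=0: P(X=0) = 17/43, P(Y|X=0) = (7/17, 0, 7/17, 3/17) → H(Y|X=0) = 1.495824
  X=1: P(X=1) = 4/43, P(Y|X=1) = (1/4, 0, 1/4, 1/2) → H(Y|X=1) = 1.500000
  X=2: P(X=2) = 15/43, P(Y|X=2) = (1/15, 11/15, 2/15, 1/15) → H(Y|X=2) = 1.236641
  X=3: P(X=3) = 7/43, P(Y|X=3) = (2/7, 3/7, 1/7, 1/7) → H(Y|X=3) = 1.842371
H(Y|X) = (17/43)·1.495824 + (4/43)·1.500000 + (15/43)·1.236641 + (7/43)·1.842371 = 1.4622 bits

H(X,Y) = -Σ_{x,y} P(x,y) log₂ P(x,y). Per-cell terms -P(x,y)·log₂P(x,y):
  X=0: 0.426334, 0.000000, 0.426334, 0.267998
  X=1: 0.126192, 0.000000, 0.126192, 0.205873
  X=2: 0.126192, 0.503143, 0.205873, 0.126192
  X=3: 0.205873, 0.267998, 0.126192, 0.126192
  (cells with P = 0 contribute 0)
Sum of the 16 terms: H(X,Y) = 3.2666 bits

Chain rule check:
  H(X) + H(Y|X) = 1.8044 + 1.4622 = 3.2666 bits
  H(X,Y) = 3.2666 bits
✓ Chain rule verified.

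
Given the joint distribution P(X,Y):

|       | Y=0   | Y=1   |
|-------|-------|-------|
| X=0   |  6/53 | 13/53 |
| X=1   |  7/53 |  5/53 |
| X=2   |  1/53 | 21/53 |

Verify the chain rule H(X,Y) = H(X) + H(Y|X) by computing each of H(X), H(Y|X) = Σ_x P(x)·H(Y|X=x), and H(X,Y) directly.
H(X) = 1.5423 bits, H(Y|X) = 0.6551 bits, H(X,Y) = 2.1974 bits

Marginal of X (row sums):
  P(X=0) = 6/53 + 13/53 = 19/53
  P(X=1) = 7/53 + 5/53 = 12/53
  P(X=2) = 1/53 + 21/53 = 22/53
H(X) = -[(19/53)·log₂(19/53) + (12/53)·log₂(12/53) + (22/53)·log₂(22/53)]
  = 0.5306 + 0.4852 + 0.5265 = 1.5423 bits

H(Y|X) = Σ_x P(x)·H(Y|X=x):
  X=0: P(X=0) = 19/53, P(Y|X=0) = (6/19, 13/19) → H(Y|X=0) = 0.8997
  X=1: P(X=1) = 12/53, P(Y|X=1) = (7/12, 5/12) → H(Y|X=1) = 0.9799
  X=2: P(X=2) = 22/53, P(Y|X=2) = (1/22, 21/22) → H(Y|X=2) = 0.2668
H(Y|X) = (19/53)·0.8997 + (12/53)·0.9799 + (22/53)·0.2668 = 0.6551 bits

H(X,Y) = -Σ_{x,y} P(x,y) log₂ P(x,y). Per-cell terms -P(x,y)·log₂P(x,y):
  X=0: 0.3558, 0.4973
  X=1: 0.3857, 0.3213
  X=2: 0.1081, 0.5292
Sum of the 6 terms: H(X,Y) = 2.1974 bits

Chain rule check:
  H(X) + H(Y|X) = 1.5423 + 0.6551 = 2.1974 bits
  H(X,Y) = 2.1974 bits
✓ Chain rule verified.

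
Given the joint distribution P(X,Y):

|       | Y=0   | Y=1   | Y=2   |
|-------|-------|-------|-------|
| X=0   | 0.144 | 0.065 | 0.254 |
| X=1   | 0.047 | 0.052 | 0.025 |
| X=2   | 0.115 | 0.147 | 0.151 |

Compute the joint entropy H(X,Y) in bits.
2.9006 bits

H(X,Y) = -Σ_{x,y} P(x,y) log₂ P(x,y). Per-cell terms -P(x,y)·log₂P(x,y):
  X=0: 0.40260, 0.25632, 0.50218
  X=1: 0.20733, 0.22180, 0.13305
  X=2: 0.35883, 0.40662, 0.41183
Sum of the 9 terms: H(X,Y) = 2.9006 bits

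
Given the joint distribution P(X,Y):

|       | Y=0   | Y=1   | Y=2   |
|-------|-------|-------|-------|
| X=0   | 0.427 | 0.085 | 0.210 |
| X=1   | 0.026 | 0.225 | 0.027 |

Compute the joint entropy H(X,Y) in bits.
2.0611 bits

H(X,Y) = -Σ_{x,y} P(x,y) log₂ P(x,y). Per-cell terms -P(x,y)·log₂P(x,y):
  X=0: 0.5242, 0.3023, 0.4728
  X=1: 0.1369, 0.4842, 0.1407
Sum of the 6 terms: H(X,Y) = 2.0611 bits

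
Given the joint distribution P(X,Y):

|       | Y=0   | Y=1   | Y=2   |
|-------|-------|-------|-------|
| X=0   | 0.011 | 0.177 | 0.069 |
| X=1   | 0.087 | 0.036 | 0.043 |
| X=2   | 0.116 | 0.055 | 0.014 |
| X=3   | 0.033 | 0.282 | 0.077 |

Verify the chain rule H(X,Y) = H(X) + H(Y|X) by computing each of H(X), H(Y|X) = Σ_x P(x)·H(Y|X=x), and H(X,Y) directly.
H(X) = 1.9138 bits, H(Y|X) = 1.1795 bits, H(X,Y) = 3.0933 bits

Marginal of X (row sums):
  P(X=0) = 0.011 + 0.177 + 0.069 = 0.257
  P(X=1) = 0.087 + 0.036 + 0.043 = 0.166
  P(X=2) = 0.116 + 0.055 + 0.014 = 0.185
  P(X=3) = 0.033 + 0.282 + 0.077 = 0.392
H(X) = -[0.257·log₂(0.257) + 0.166·log₂(0.166) + 0.185·log₂(0.185) + 0.392·log₂(0.392)]
  = 0.50376 + 0.43006 + 0.45036 + 0.52962 = 1.9138 bits

H(Y|X) = Σ_x P(x)·H(Y|X=x):
  X=0: P(X=0) = 0.257, P(Y|X=0) = (11/257, 177/257, 69/257) → H(Y|X=0) = 1.07446
  X=1: P(X=1) = 0.166, P(Y|X=1) = (87/166, 18/83, 43/166) → H(Y|X=1) = 1.47153
  X=2: P(X=2) = 0.185, P(Y|X=2) = (116/185, 11/37, 14/185) → H(Y|X=2) = 1.22434
  X=3: P(X=3) = 0.392, P(Y|X=3) = (33/392, 141/196, 11/56) → H(Y|X=3) = 1.10358
H(Y|X) = 0.257·1.07446 + 0.166·1.47153 + 0.185·1.22434 + 0.392·1.10358 = 1.1795 bits

H(X,Y) = -Σ_{x,y} P(x,y) log₂ P(x,y). Per-cell terms -P(x,y)·log₂P(x,y):
  X=0: 0.07157, 0.44218, 0.26615
  X=1: 0.30649, 0.17265, 0.19520
  X=2: 0.36051, 0.23014, 0.08622
  X=3: 0.16241, 0.51500, 0.28482
Sum of the 12 terms: H(X,Y) = 3.0933 bits

Chain rule check:
  H(X) + H(Y|X) = 1.9138 + 1.1795 = 3.0933 bits
  H(X,Y) = 3.0933 bits
✓ Chain rule verified.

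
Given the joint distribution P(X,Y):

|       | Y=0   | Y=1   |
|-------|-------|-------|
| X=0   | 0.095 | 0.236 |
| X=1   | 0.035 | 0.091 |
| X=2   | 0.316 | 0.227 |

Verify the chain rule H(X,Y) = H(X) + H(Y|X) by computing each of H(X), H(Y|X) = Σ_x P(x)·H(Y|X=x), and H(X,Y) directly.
H(X) = 1.3829 bits, H(Y|X) = 0.9261 bits, H(X,Y) = 2.3090 bits

Marginal of X (row sums):
  P(X=0) = 0.095 + 0.236 = 0.331
  P(X=1) = 0.035 + 0.091 = 0.126
  P(X=2) = 0.316 + 0.227 = 0.543
H(X) = -[0.331·log₂(0.331) + 0.126·log₂(0.126) + 0.543·log₂(0.543)]
  = 0.52798 + 0.37655 + 0.47837 = 1.3829 bits

H(Y|X) = Σ_x P(x)·H(Y|X=x):
  X=0: P(X=0) = 0.331, P(Y|X=0) = (95/331, 236/331) → H(Y|X=0) = 0.86483
  X=1: P(X=1) = 0.126, P(Y|X=1) = (5/18, 13/18) → H(Y|X=1) = 0.85241
  X=2: P(X=2) = 0.543, P(Y|X=2) = (316/543, 227/543) → H(Y|X=2) = 0.98053
H(Y|X) = 0.331·0.86483 + 0.126·0.85241 + 0.543·0.98053 = 0.9261 bits

H(X,Y) = -Σ_{x,y} P(x,y) log₂ P(x,y). Per-cell terms -P(x,y)·log₂P(x,y):
  X=0: 0.32261, 0.49162
  X=1: 0.16928, 0.31468
  X=2: 0.52519, 0.48561
Sum of the 6 terms: H(X,Y) = 2.3090 bits

Chain rule check:
  H(X) + H(Y|X) = 1.3829 + 0.9261 = 2.3090 bits
  H(X,Y) = 2.3090 bits
✓ Chain rule verified.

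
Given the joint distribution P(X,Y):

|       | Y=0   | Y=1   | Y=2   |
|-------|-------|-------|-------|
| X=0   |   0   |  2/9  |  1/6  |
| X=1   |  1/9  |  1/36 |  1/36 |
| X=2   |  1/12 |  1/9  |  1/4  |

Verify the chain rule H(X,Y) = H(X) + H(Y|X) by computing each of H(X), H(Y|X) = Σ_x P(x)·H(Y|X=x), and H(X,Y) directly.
H(X) = 1.4807 bits, H(Y|X) = 1.2227 bits, H(X,Y) = 2.7034 bits

Marginal of X (row sums):
  P(X=0) = 0 + 2/9 + 1/6 = 7/18
  P(X=1) = 1/9 + 1/36 + 1/36 = 1/6
  P(X=2) = 1/12 + 1/9 + 1/4 = 4/9
H(X) = -[(7/18)·log₂(7/18) + (1/6)·log₂(1/6) + (4/9)·log₂(4/9)]
  = 0.52989 + 0.43083 + 0.51997 = 1.4807 bits

H(Y|X) = Σ_x P(x)·H(Y|X=x):
  X=0: P(X=0) = 7/18, P(Y|X=0) = (0, 4/7, 3/7) → H(Y|X=0) = 0.98523
  X=1: P(X=1) = 1/6, P(Y|X=1) = (2/3, 1/6, 1/6) → H(Y|X=1) = 1.25163
  X=2: P(X=2) = 4/9, P(Y|X=2) = (3/16, 1/4, 9/16) → H(Y|X=2) = 1.41974
H(Y|X) = (7/18)·0.98523 + (1/6)·1.25163 + (4/9)·1.41974 = 1.2227 bits

H(X,Y) = -Σ_{x,y} P(x,y) log₂ P(x,y). Per-cell terms -P(x,y)·log₂P(x,y):
  X=0: 0.00000, 0.48221, 0.43083
  X=1: 0.35221, 0.14361, 0.14361
  X=2: 0.29875, 0.35221, 0.50000
  (cells with P = 0 contribute 0)
Sum of the 9 terms: H(X,Y) = 2.7034 bits

Chain rule check:
  H(X) + H(Y|X) = 1.4807 + 1.2227 = 2.7034 bits
  H(X,Y) = 2.7034 bits
✓ Chain rule verified.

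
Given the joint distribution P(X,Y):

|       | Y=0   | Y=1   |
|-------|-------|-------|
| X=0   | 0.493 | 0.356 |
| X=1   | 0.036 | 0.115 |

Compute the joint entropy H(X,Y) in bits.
1.5650 bits

H(X,Y) = -Σ_{x,y} P(x,y) log₂ P(x,y). Per-cell terms -P(x,y)·log₂P(x,y):
  X=0: 0.5030, 0.5305
  X=1: 0.1727, 0.3588
Sum of the 4 terms: H(X,Y) = 1.5650 bits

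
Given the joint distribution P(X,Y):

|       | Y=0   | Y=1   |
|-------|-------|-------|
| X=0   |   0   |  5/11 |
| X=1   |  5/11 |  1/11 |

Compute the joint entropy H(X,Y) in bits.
1.3486 bits

H(X,Y) = -Σ_{x,y} P(x,y) log₂ P(x,y). Per-cell terms -P(x,y)·log₂P(x,y):
  X=0: 0.00000, 0.51705
  X=1: 0.51705, 0.31449
  (cells with P = 0 contribute 0)
Sum of the 4 terms: H(X,Y) = 1.3486 bits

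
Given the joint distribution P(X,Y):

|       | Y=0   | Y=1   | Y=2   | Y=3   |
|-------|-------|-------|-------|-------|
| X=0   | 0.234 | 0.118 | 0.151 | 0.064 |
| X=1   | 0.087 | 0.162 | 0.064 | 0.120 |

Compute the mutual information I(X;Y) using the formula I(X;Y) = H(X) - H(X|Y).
0.0811 bits

I(X;Y) = H(X) - H(X|Y)

Marginal of X (row sums):
  P(X=0) = 0.234 + 0.118 + 0.151 + 0.064 = 0.567
  P(X=1) = 0.087 + 0.162 + 0.064 + 0.120 = 0.433
H(X) = -[0.567·log₂(0.567) + 0.433·log₂(0.433)]
  = 0.4641 + 0.5229 = 0.9870 bits

Marginal of Y (column sums):
  P(Y=0) = 0.234 + 0.087 = 0.321
  P(Y=1) = 0.118 + 0.162 = 0.280
  P(Y=2) = 0.151 + 0.064 = 0.215
  P(Y=3) = 0.064 + 0.120 = 0.184
H(X|Y) = Σ_y P(y)·H(X|Y=y):
  Y=0: P(Y=0) = 0.321, P(X|Y=0) = (78/107, 29/107) → H(X|Y=0) = 0.8429
  Y=1: P(Y=1) = 0.280, P(X|Y=1) = (59/140, 81/140) → H(X|Y=1) = 0.9821
  Y=2: P(Y=2) = 0.215, P(X|Y=2) = (151/215, 64/215) → H(X|Y=2) = 0.8784
  Y=3: P(Y=3) = 0.184, P(X|Y=3) = (8/23, 15/23) → H(X|Y=3) = 0.9321
H(X|Y) = 0.321·0.8429 + 0.280·0.9821 + 0.215·0.8784 + 0.184·0.9321 = 0.9059 bits

I(X;Y) = H(X) - H(X|Y) = 0.9870 - 0.9059 = 0.0811 bits

Cross-check via I(X;Y) = H(X) + H(Y) - H(X,Y): computing H(Y) from the column sums and H(X,Y) from the 8 cells in the same way gives H(Y) = 1.9666 bits and H(X,Y) = 2.8725 bits, so
I(X;Y) = 0.9870 + 1.9666 - 2.8725 = 0.0811 bits ✓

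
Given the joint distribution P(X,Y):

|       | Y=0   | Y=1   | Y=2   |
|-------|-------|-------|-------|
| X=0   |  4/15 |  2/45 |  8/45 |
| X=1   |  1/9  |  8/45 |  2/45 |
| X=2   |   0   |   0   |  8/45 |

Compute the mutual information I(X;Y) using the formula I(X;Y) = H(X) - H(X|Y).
0.4286 bits

I(X;Y) = H(X) - H(X|Y)

Marginal of X (row sums):
  P(X=0) = 4/15 + 2/45 + 8/45 = 22/45
  P(X=1) = 1/9 + 8/45 + 2/45 = 1/3
  P(X=2) = 0 + 0 + 8/45 = 8/45
H(X) = -[(22/45)·log₂(22/45) + (1/3)·log₂(1/3) + (8/45)·log₂(8/45)]
  = 0.50474 + 0.52832 + 0.44300 = 1.4761 bits

Marginal of Y (column sums):
  P(Y=0) = 4/15 + 1/9 + 0 = 17/45
  P(Y=1) = 2/45 + 8/45 + 0 = 2/9
  P(Y=2) = 8/45 + 2/45 + 8/45 = 2/5
H(X|Y) = Σ_y P(y)·H(X|Y=y):
  Y=0: P(Y=0) = 17/45, P(X|Y=0) = (12/17, 5/17, 0) → H(X|Y=0) = 0.87398
  Y=1: P(Y=1) = 2/9, P(X|Y=1) = (1/5, 4/5, 0) → H(X|Y=1) = 0.72193
  Y=2: P(Y=2) = 2/5, P(X|Y=2) = (4/9, 1/9, 4/9) → H(X|Y=2) = 1.39215
H(X|Y) = (17/45)·0.87398 + (2/9)·0.72193 + (2/5)·1.39215 = 1.0475 bits

I(X;Y) = H(X) - H(X|Y) = 1.4761 - 1.0475 = 0.4286 bits

Cross-check via I(X;Y) = H(X) + H(Y) - H(X,Y): computing H(Y) from the column sums and H(X,Y) from the 9 cells in the same way gives H(Y) = 1.5415 bits and H(X,Y) = 2.5890 bits, so
I(X;Y) = 1.4761 + 1.5415 - 2.5890 = 0.4286 bits ✓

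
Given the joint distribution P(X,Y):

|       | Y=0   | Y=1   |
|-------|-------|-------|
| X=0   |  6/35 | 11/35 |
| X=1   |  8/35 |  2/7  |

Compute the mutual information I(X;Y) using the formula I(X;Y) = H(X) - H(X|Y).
0.0063 bits

I(X;Y) = H(X) - H(X|Y)

Marginal of X (row sums):
  P(X=0) = 6/35 + 11/35 = 17/35
  P(X=1) = 8/35 + 2/7 = 18/35
H(X) = -[(17/35)·log₂(17/35) + (18/35)·log₂(18/35)]
  = 0.5060 + 0.4934 = 0.9994 bits

Marginal of Y (column sums):
  P(Y=0) = 6/35 + 8/35 = 2/5
  P(Y=1) = 11/35 + 2/7 = 3/5
H(X|Y) = Σ_y P(y)·H(X|Y=y):
  Y=0: P(Y=0) = 2/5, P(X|Y=0) = (3/7, 4/7) → H(X|Y=0) = 0.9852
  Y=1: P(Y=1) = 3/5, P(X|Y=1) = (11/21, 10/21) → H(X|Y=1) = 0.9984
H(X|Y) = (2/5)·0.9852 + (3/5)·0.9984 = 0.9931 bits

I(X;Y) = H(X) - H(X|Y) = 0.9994 - 0.9931 = 0.0063 bits

Cross-check via I(X;Y) = H(X) + H(Y) - H(X,Y): computing H(Y) from the column sums and H(X,Y) from the 4 cells in the same way gives H(Y) = 0.9710 bits and H(X,Y) = 1.9641 bits, so
I(X;Y) = 0.9994 + 0.9710 - 1.9641 = 0.0063 bits ✓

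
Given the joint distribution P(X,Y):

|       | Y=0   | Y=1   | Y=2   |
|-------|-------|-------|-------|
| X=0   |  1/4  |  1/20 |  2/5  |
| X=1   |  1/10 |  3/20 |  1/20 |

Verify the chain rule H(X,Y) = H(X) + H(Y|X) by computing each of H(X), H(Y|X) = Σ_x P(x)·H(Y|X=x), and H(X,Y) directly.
H(X) = 0.8813 bits, H(Y|X) = 1.3224 bits, H(X,Y) = 2.2037 bits

Marginal of X (row sums):
  P(X=0) = 1/4 + 1/20 + 2/5 = 7/10
  P(X=1) = 1/10 + 3/20 + 1/20 = 3/10
H(X) = -[(7/10)·log₂(7/10) + (3/10)·log₂(3/10)]
  = 0.3602 + 0.5211 = 0.8813 bits

H(Y|X) = Σ_x P(x)·H(Y|X=x):
  X=0: P(X=0) = 7/10, P(Y|X=0) = (5/14, 1/14, 4/7) → H(Y|X=0) = 1.2638
  X=1: P(X=1) = 3/10, P(Y|X=1) = (1/3, 1/2, 1/6) → H(Y|X=1) = 1.4591
H(Y|X) = (7/10)·1.2638 + (3/10)·1.4591 = 1.3224 bits

H(X,Y) = -Σ_{x,y} P(x,y) log₂ P(x,y). Per-cell terms -P(x,y)·log₂P(x,y):
  X=0: 0.5000, 0.2161, 0.5288
  X=1: 0.3322, 0.4105, 0.2161
Sum of the 6 terms: H(X,Y) = 2.2037 bits

Chain rule check:
  H(X) + H(Y|X) = 0.8813 + 1.3224 = 2.2037 bits
  H(X,Y) = 2.2037 bits
✓ Chain rule verified.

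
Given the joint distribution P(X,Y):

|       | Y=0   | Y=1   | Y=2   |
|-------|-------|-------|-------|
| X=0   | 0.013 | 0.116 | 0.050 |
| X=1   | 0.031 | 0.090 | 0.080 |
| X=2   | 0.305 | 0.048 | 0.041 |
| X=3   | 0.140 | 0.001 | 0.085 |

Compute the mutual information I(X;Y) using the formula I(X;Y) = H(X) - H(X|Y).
0.3859 bits

I(X;Y) = H(X) - H(X|Y)

Marginal of X (row sums):
  P(X=0) = 0.013 + 0.116 + 0.050 = 0.179
  P(X=1) = 0.031 + 0.090 + 0.080 = 0.201
  P(X=2) = 0.305 + 0.048 + 0.041 = 0.394
  P(X=3) = 0.140 + 0.001 + 0.085 = 0.226
H(X) = -[0.179·log₂(0.179) + 0.201·log₂(0.201) + 0.394·log₂(0.394) + 0.226·log₂(0.226)]
  = 0.44427 + 0.46526 + 0.52943 + 0.48491 = 1.92387 bits

Marginal of Y (column sums):
  P(Y=0) = 0.013 + 0.031 + 0.305 + 0.140 = 0.489
  P(Y=1) = 0.116 + 0.090 + 0.048 + 0.001 = 0.255
  P(Y=2) = 0.050 + 0.080 + 0.041 + 0.085 = 0.256
H(X|Y) = Σ_y P(y)·H(X|Y=y):
  Y=0: P(Y=0) = 0.489, P(X|Y=0) = (13/489, 31/489, 305/489, 140/489) → H(X|Y=0) = 1.33277
  Y=1: P(Y=1) = 0.255, P(X|Y=1) = (116/255, 6/17, 16/85, 1/255) → H(X|Y=1) = 1.53212
  Y=2: P(Y=2) = 0.256, P(X|Y=2) = (25/128, 5/16, 41/256, 85/256) → H(X|Y=2) = 1.93592
H(X|Y) = 0.489·1.33277 + 0.255·1.53212 + 0.256·1.93592 = 1.53801 bits

I(X;Y) = H(X) - H(X|Y) = 1.92387 - 1.53801 = 0.3859 bits

Cross-check via I(X;Y) = H(X) + H(Y) - H(X,Y): computing H(Y) from the column sums and H(X,Y) from the 12 cells in the same way gives H(Y) = 1.51065 bits and H(X,Y) = 3.04866 bits, so
I(X;Y) = 1.92387 + 1.51065 - 3.04866 = 0.3859 bits ✓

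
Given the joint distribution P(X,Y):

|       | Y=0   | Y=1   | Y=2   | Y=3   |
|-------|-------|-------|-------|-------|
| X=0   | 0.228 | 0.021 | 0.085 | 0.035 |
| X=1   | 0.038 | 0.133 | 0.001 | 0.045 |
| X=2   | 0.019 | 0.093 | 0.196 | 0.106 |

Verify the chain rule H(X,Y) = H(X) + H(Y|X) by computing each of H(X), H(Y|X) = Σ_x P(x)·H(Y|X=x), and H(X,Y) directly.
H(X) = 1.5358 bits, H(Y|X) = 1.5481 bits, H(X,Y) = 3.0839 bits

Marginal of X (row sums):
  P(X=0) = 0.228 + 0.021 + 0.085 + 0.035 = 0.369
  P(X=1) = 0.038 + 0.133 + 0.001 + 0.045 = 0.217
  P(X=2) = 0.019 + 0.093 + 0.196 + 0.106 = 0.414
H(X) = -[0.369·log₂(0.369) + 0.217·log₂(0.217) + 0.414·log₂(0.414)]
  = 0.53074 + 0.47832 + 0.52673 = 1.5358 bits

H(Y|X) = Σ_x P(x)·H(Y|X=x):
  X=0: P(X=0) = 0.369, P(Y|X=0) = (76/123, 7/123, 85/369, 35/369) → H(Y|X=0) = 1.47474
  X=1: P(X=1) = 0.217, P(Y|X=1) = (38/217, 19/31, 1/217, 45/217) → H(Y|X=1) = 1.37949
  X=2: P(X=2) = 0.414, P(Y|X=2) = (19/414, 31/138, 98/207, 53/207) → H(Y|X=2) = 1.70195
H(Y|X) = 0.369·1.47474 + 0.217·1.37949 + 0.414·1.70195 = 1.5481 bits

H(X,Y) = -Σ_{x,y} P(x,y) log₂ P(x,y). Per-cell terms -P(x,y)·log₂P(x,y):
  X=0: 0.48630, 0.11704, 0.30229, 0.16928
  X=1: 0.17928, 0.38710, 0.00997, 0.20133
  X=2: 0.10864, 0.31868, 0.46081, 0.34321
Sum of the 12 terms: H(X,Y) = 3.0839 bits

Chain rule check:
  H(X) + H(Y|X) = 1.5358 + 1.5481 = 3.0839 bits
  H(X,Y) = 3.0839 bits
✓ Chain rule verified.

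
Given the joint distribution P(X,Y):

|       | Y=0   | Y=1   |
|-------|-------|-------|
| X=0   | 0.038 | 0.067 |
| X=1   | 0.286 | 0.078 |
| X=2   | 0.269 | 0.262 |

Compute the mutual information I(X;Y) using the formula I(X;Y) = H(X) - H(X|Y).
0.0720 bits

I(X;Y) = H(X) - H(X|Y)

Marginal of X (row sums):
  P(X=0) = 0.038 + 0.067 = 0.105
  P(X=1) = 0.286 + 0.078 = 0.364
  P(X=2) = 0.269 + 0.262 = 0.531
H(X) = -[0.105·log₂(0.105) + 0.364·log₂(0.364) + 0.531·log₂(0.531)]
  = 0.34141 + 0.53071 + 0.48492 = 1.35704 bits

Marginal of Y (column sums):
  P(Y=0) = 0.038 + 0.286 + 0.269 = 0.593
  P(Y=1) = 0.067 + 0.078 + 0.262 = 0.407
H(X|Y) = Σ_y P(y)·H(X|Y=y):
  Y=0: P(Y=0) = 0.593, P(X|Y=0) = (38/593, 286/593, 269/593) → H(X|Y=0) = 1.27872
  Y=1: P(Y=1) = 0.407, P(X|Y=1) = (67/407, 78/407, 262/407) → H(X|Y=1) = 1.29432
H(X|Y) = 0.593·1.27872 + 0.407·1.29432 = 1.28507 bits

I(X;Y) = H(X) - H(X|Y) = 1.35704 - 1.28507 = 0.0720 bits

Cross-check via I(X;Y) = H(X) + H(Y) - H(X,Y): computing H(Y) from the column sums and H(X,Y) from the 6 cells in the same way gives H(Y) = 0.97490 bits and H(X,Y) = 2.25997 bits, so
I(X;Y) = 1.35704 + 0.97490 - 2.25997 = 0.0720 bits ✓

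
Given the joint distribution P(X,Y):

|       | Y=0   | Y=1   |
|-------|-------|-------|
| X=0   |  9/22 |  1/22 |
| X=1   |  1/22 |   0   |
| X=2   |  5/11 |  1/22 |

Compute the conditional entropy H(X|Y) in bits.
1.2132 bits

H(X|Y) = H(X,Y) - H(Y)

H(X,Y) = -Σ_{x,y} P(x,y) log₂ P(x,y). Per-cell terms -P(x,y)·log₂P(x,y):
  X=0: 0.52753, 0.20270
  X=1: 0.20270, 0.00000
  X=2: 0.51705, 0.20270
  (cells with P = 0 contribute 0)
Sum of the 6 terms: H(X,Y) = 1.6527 bits

Marginal of Y (column sums):
  P(Y=0) = 9/22 + 1/22 + 5/11 = 10/11
  P(Y=1) = 1/22 + 0 + 1/22 = 1/11
H(Y) = -[(10/11)·log₂(10/11) + (1/11)·log₂(1/11)]
  = 0.12500 + 0.31449 = 0.4395 bits

H(X|Y) = H(X,Y) - H(Y) = 1.6527 - 0.4395 = 1.2132 bits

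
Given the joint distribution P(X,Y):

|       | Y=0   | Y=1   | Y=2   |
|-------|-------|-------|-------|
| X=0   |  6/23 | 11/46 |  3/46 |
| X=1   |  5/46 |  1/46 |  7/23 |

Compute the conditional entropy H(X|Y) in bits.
0.6794 bits

H(X|Y) = H(X,Y) - H(Y)

H(X,Y) = -Σ_{x,y} P(x,y) log₂ P(x,y). Per-cell terms -P(x,y)·log₂P(x,y):
  X=0: 0.50572, 0.49360, 0.25687
  X=1: 0.34800, 0.12008, 0.52232
Sum of the 6 terms: H(X,Y) = 2.2466 bits

Marginal of Y (column sums):
  P(Y=0) = 6/23 + 5/46 = 17/46
  P(Y=1) = 11/46 + 1/46 = 6/23
  P(Y=2) = 3/46 + 7/23 = 17/46
H(Y) = -[(17/46)·log₂(17/46) + (6/23)·log₂(6/23) + (17/46)·log₂(17/46)]
  = 0.53073 + 0.50572 + 0.53073 = 1.5672 bits

H(X|Y) = H(X,Y) - H(Y) = 2.2466 - 1.5672 = 0.6794 bits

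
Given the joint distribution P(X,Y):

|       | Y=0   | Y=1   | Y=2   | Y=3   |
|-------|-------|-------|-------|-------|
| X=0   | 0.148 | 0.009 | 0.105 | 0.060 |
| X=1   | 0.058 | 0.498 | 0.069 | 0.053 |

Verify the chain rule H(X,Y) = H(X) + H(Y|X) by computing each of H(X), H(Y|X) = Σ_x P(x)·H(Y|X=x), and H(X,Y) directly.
H(X) = 0.9065 bits, H(Y|X) = 1.3774 bits, H(X,Y) = 2.2839 bits

Marginal of X (row sums):
  P(X=0) = 0.148 + 0.009 + 0.105 + 0.060 = 0.322
  P(X=1) = 0.058 + 0.498 + 0.069 + 0.053 = 0.678
H(X) = -[0.322·log₂(0.322) + 0.678·log₂(0.678)]
  = 0.526427 + 0.380116 = 0.9065 bits

H(Y|X) = Σ_x P(x)·H(Y|X=x):
  X=0: P(X=0) = 0.322, P(Y|X=0) = (74/161, 9/322, 15/46, 30/161) → H(Y|X=0) = 1.638564
  X=1: P(X=1) = 0.678, P(Y|X=1) = (29/339, 83/113, 23/226, 53/678) → H(Y|X=1) = 1.253354
H(Y|X) = 0.322·1.638564 + 0.678·1.253354 = 1.3774 bits

H(X,Y) = -Σ_{x,y} P(x,y) log₂ P(x,y). Per-cell terms -P(x,y)·log₂P(x,y):
  X=0: 0.407937, 0.061163, 0.341412, 0.243534
  X=1: 0.238253, 0.500880, 0.266151, 0.224607
Sum of the 8 terms: H(X,Y) = 2.2839 bits

Chain rule check:
  H(X) + H(Y|X) = 0.9065 + 1.3774 = 2.2839 bits
  H(X,Y) = 2.2839 bits
✓ Chain rule verified.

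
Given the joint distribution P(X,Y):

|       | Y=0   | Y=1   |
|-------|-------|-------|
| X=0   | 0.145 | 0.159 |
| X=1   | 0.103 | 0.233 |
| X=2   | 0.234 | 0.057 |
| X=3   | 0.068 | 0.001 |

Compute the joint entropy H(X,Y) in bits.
2.6528 bits

H(X,Y) = -Σ_{x,y} P(x,y) log₂ P(x,y). Per-cell terms -P(x,y)·log₂P(x,y):
  X=0: 0.40395, 0.42181
  X=1: 0.33777, 0.48967
  X=2: 0.49033, 0.23557
  X=3: 0.26373, 0.00997
Sum of the 8 terms: H(X,Y) = 2.6528 bits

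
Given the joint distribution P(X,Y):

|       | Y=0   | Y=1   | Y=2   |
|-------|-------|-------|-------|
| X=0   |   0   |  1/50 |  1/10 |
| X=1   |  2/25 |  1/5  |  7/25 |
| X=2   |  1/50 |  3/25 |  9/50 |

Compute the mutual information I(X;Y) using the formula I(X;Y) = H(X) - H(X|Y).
0.0509 bits

I(X;Y) = H(X) - H(X|Y)

Marginal of X (row sums):
  P(X=0) = 0 + 1/50 + 1/10 = 3/25
  P(X=1) = 2/25 + 1/5 + 7/25 = 14/25
  P(X=2) = 1/50 + 3/25 + 9/50 = 8/25
H(X) = -[(3/25)·log₂(3/25) + (14/25)·log₂(14/25) + (8/25)·log₂(8/25)]
  = 0.3671 + 0.4684 + 0.5260 = 1.3615 bits

Marginal of Y (column sums):
  P(Y=0) = 0 + 2/25 + 1/50 = 1/10
  P(Y=1) = 1/50 + 1/5 + 3/25 = 17/50
  P(Y=2) = 1/10 + 7/25 + 9/50 = 14/25
H(X|Y) = Σ_y P(y)·H(X|Y=y):
  Y=0: P(Y=0) = 1/10, P(X|Y=0) = (0, 4/5, 1/5) → H(X|Y=0) = 0.7219
  Y=1: P(Y=1) = 17/50, P(X|Y=1) = (1/17, 10/17, 6/17) → H(X|Y=1) = 1.2210
  Y=2: P(Y=2) = 14/25, P(X|Y=2) = (5/28, 1/2, 9/28) → H(X|Y=2) = 1.4701
H(X|Y) = (1/10)·0.7219 + (17/50)·1.2210 + (14/25)·1.4701 = 1.3106 bits

I(X;Y) = H(X) - H(X|Y) = 1.3615 - 1.3106 = 0.0509 bits

Cross-check via I(X;Y) = H(X) + H(Y) - H(X,Y): computing H(Y) from the column sums and H(X,Y) from the 9 cells in the same way gives H(Y) = 1.3298 bits and H(X,Y) = 2.6404 bits, so
I(X;Y) = 1.3615 + 1.3298 - 2.6404 = 0.0509 bits ✓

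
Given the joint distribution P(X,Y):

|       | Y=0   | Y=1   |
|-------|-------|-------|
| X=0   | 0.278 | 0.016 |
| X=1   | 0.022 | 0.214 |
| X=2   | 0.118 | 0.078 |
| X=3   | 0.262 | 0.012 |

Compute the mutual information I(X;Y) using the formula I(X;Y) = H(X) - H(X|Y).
0.4481 bits

I(X;Y) = H(X) - H(X|Y)

Marginal of X (row sums):
  P(X=0) = 0.278 + 0.016 = 0.294
  P(X=1) = 0.022 + 0.214 = 0.236
  P(X=2) = 0.118 + 0.078 = 0.196
  P(X=3) = 0.262 + 0.012 = 0.274
H(X) = -[0.294·log₂(0.294) + 0.236·log₂(0.236) + 0.196·log₂(0.196) + 0.274·log₂(0.274)]
  = 0.51924 + 0.49162 + 0.46081 + 0.51176 = 1.98343 bits

Marginal of Y (column sums):
  P(Y=0) = 0.278 + 0.022 + 0.118 + 0.262 = 0.680
  P(Y=1) = 0.016 + 0.214 + 0.078 + 0.012 = 0.320
H(X|Y) = Σ_y P(y)·H(X|Y=y):
  Y=0: P(Y=0) = 0.680, P(X|Y=0) = (139/340, 11/340, 59/340, 131/340) → H(X|Y=0) = 1.65633
  Y=1: P(Y=1) = 0.320, P(X|Y=1) = (1/20, 107/160, 39/160, 3/80) → H(X|Y=1) = 1.27832
H(X|Y) = 0.680·1.65633 + 0.320·1.27832 = 1.53537 bits

I(X;Y) = H(X) - H(X|Y) = 1.98343 - 1.53537 = 0.4481 bits

Cross-check via I(X;Y) = H(X) + H(Y) - H(X,Y): computing H(Y) from the column sums and H(X,Y) from the 8 cells in the same way gives H(Y) = 0.90438 bits and H(X,Y) = 2.43975 bits, so
I(X;Y) = 1.98343 + 0.90438 - 2.43975 = 0.4481 bits ✓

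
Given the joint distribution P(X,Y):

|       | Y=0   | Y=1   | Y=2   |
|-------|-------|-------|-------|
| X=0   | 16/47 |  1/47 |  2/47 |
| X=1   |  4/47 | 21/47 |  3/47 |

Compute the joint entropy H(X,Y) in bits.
1.9164 bits

H(X,Y) = -Σ_{x,y} P(x,y) log₂ P(x,y). Per-cell terms -P(x,y)·log₂P(x,y):
  X=0: 0.5292, 0.1182, 0.1938
  X=1: 0.3025, 0.5193, 0.2534
Sum of the 6 terms: H(X,Y) = 1.9164 bits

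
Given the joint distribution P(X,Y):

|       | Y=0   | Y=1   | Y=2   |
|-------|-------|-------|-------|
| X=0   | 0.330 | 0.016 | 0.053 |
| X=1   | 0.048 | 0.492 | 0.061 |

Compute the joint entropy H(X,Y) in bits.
1.8077 bits

H(X,Y) = -Σ_{x,y} P(x,y) log₂ P(x,y). Per-cell terms -P(x,y)·log₂P(x,y):
  X=0: 0.5278, 0.0955, 0.2246
  X=1: 0.2103, 0.5034, 0.2461
Sum of the 6 terms: H(X,Y) = 1.8077 bits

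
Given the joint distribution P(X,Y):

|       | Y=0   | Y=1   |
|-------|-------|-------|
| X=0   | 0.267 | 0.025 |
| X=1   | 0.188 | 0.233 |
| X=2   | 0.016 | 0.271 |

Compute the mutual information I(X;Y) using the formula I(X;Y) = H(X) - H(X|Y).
0.3679 bits

I(X;Y) = H(X) - H(X|Y)

Marginal of X (row sums):
  P(X=0) = 0.267 + 0.025 = 0.292
  P(X=1) = 0.188 + 0.233 = 0.421
  P(X=2) = 0.016 + 0.271 = 0.287
H(X) = -[0.292·log₂(0.292) + 0.421·log₂(0.421) + 0.287·log₂(0.287)]
  = 0.51858 + 0.52545 + 0.51685 = 1.5609 bits

Marginal of Y (column sums):
  P(Y=0) = 0.267 + 0.188 + 0.016 = 0.471
  P(Y=1) = 0.025 + 0.233 + 0.271 = 0.529
H(X|Y) = Σ_y P(y)·H(X|Y=y):
  Y=0: P(Y=0) = 0.471, P(X|Y=0) = (89/157, 188/471, 16/471) → H(X|Y=0) = 1.15884
  Y=1: P(Y=1) = 0.529, P(X|Y=1) = (25/529, 233/529, 271/529) → H(X|Y=1) = 1.22347
H(X|Y) = 0.471·1.15884 + 0.529·1.22347 = 1.1930 bits

I(X;Y) = H(X) - H(X|Y) = 1.5609 - 1.1930 = 0.3679 bits

Cross-check via I(X;Y) = H(X) + H(Y) - H(X,Y): computing H(Y) from the column sums and H(X,Y) from the 6 cells in the same way gives H(Y) = 0.9976 bits and H(X,Y) = 2.1906 bits, so
I(X;Y) = 1.5609 + 0.9976 - 2.1906 = 0.3679 bits ✓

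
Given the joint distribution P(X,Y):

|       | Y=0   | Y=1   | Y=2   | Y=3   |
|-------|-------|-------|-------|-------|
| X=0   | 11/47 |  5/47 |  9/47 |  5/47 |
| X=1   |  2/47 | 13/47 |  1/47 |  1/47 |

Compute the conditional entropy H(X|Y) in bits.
0.6805 bits

H(X|Y) = H(X,Y) - H(Y)

H(X,Y) = -Σ_{x,y} P(x,y) log₂ P(x,y). Per-cell terms -P(x,y)·log₂P(x,y):
  X=0: 0.49036, 0.34390, 0.45664, 0.34390
  X=1: 0.19381, 0.51285, 0.11818, 0.11818
Sum of the 8 terms: H(X,Y) = 2.5778 bits

Marginal of Y (column sums):
  P(Y=0) = 11/47 + 2/47 = 13/47
  P(Y=1) = 5/47 + 13/47 = 18/47
  P(Y=2) = 9/47 + 1/47 = 10/47
  P(Y=3) = 5/47 + 1/47 = 6/47
H(Y) = -[(13/47)·log₂(13/47) + (18/47)·log₂(18/47) + (10/47)·log₂(10/47) + (6/47)·log₂(6/47)]
  = 0.51285 + 0.53030 + 0.47503 + 0.37910 = 1.8973 bits

H(X|Y) = H(X,Y) - H(Y) = 2.5778 - 1.8973 = 0.6805 bits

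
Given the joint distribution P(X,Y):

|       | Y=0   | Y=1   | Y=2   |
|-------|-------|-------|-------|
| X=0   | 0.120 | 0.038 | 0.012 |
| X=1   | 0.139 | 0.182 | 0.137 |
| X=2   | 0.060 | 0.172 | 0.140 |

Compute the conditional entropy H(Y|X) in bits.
1.4550 bits

H(Y|X) = H(X,Y) - H(X)

H(X,Y) = -Σ_{x,y} P(x,y) log₂ P(x,y). Per-cell terms -P(x,y)·log₂P(x,y):
  X=0: 0.36707, 0.17928, 0.07657
  X=1: 0.39571, 0.44735, 0.39288
  X=2: 0.24353, 0.43680, 0.39711
Sum of the 9 terms: H(X,Y) = 2.9363 bits

Marginal of X (row sums):
  P(X=0) = 0.120 + 0.038 + 0.012 = 0.170
  P(X=1) = 0.139 + 0.182 + 0.137 = 0.458
  P(X=2) = 0.060 + 0.172 + 0.140 = 0.372
H(X) = -[0.170·log₂(0.170) + 0.458·log₂(0.458) + 0.372·log₂(0.372)]
  = 0.43459 + 0.51597 + 0.53070 = 1.4813 bits

H(Y|X) = H(X,Y) - H(X) = 2.9363 - 1.4813 = 1.4550 bits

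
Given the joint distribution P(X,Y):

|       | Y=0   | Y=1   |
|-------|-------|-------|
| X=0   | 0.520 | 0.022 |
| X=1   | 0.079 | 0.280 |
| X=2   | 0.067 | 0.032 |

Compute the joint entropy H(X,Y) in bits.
1.8354 bits

H(X,Y) = -Σ_{x,y} P(x,y) log₂ P(x,y). Per-cell terms -P(x,y)·log₂P(x,y):
  X=0: 0.4906, 0.1211
  X=1: 0.2893, 0.5142
  X=2: 0.2613, 0.1589
Sum of the 6 terms: H(X,Y) = 1.8354 bits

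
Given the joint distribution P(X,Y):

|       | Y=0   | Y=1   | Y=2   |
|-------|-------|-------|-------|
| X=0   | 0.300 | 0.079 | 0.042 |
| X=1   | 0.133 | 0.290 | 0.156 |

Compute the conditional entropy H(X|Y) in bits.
0.8094 bits

H(X|Y) = H(X,Y) - H(Y)

H(X,Y) = -Σ_{x,y} P(x,y) log₂ P(x,y). Per-cell terms -P(x,y)·log₂P(x,y):
  X=0: 0.5211, 0.2893, 0.1921
  X=1: 0.3871, 0.5179, 0.4181
Sum of the 6 terms: H(X,Y) = 2.3256 bits

Marginal of Y (column sums):
  P(Y=0) = 0.300 + 0.133 = 0.433
  P(Y=1) = 0.079 + 0.290 = 0.369
  P(Y=2) = 0.042 + 0.156 = 0.198
H(Y) = -[0.433·log₂(0.433) + 0.369·log₂(0.369) + 0.198·log₂(0.198)]
  = 0.5229 + 0.5307 + 0.4626 = 1.5162 bits

H(X|Y) = H(X,Y) - H(Y) = 2.3256 - 1.5162 = 0.8094 bits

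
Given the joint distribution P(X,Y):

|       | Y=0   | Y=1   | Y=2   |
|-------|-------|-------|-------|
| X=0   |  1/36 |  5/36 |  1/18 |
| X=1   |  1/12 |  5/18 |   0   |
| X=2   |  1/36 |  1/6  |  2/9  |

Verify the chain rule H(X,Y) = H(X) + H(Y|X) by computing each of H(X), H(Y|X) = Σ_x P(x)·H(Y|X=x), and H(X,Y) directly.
H(X) = 1.5391 bits, H(Y|X) = 1.1004 bits, H(X,Y) = 2.6395 bits

Marginal of X (row sums):
  P(X=0) = 1/36 + 5/36 + 1/18 = 2/9
  P(X=1) = 1/12 + 5/18 + 0 = 13/36
  P(X=2) = 1/36 + 1/6 + 2/9 = 5/12
H(X) = -[(2/9)·log₂(2/9) + (13/36)·log₂(13/36) + (5/12)·log₂(5/12)]
  = 0.4822 + 0.5306 + 0.5263 = 1.5391 bits

H(Y|X) = Σ_x P(x)·H(Y|X=x):
  X=0: P(X=0) = 2/9, P(Y|X=0) = (1/8, 5/8, 1/4) → H(Y|X=0) = 1.2988
  X=1: P(X=1) = 13/36, P(Y|X=1) = (3/13, 10/13, 0) → H(Y|X=1) = 0.7793
  X=2: P(X=2) = 5/12, P(Y|X=2) = (1/15, 2/5, 8/15) → H(Y|X=2) = 1.2729
H(Y|X) = (2/9)·1.2988 + (13/36)·0.7793 + (5/12)·1.2729 = 1.1004 bits

H(X,Y) = -Σ_{x,y} P(x,y) log₂ P(x,y). Per-cell terms -P(x,y)·log₂P(x,y):
  X=0: 0.1436, 0.3956, 0.2317
  X=1: 0.2987, 0.5133, 0.0000
  X=2: 0.1436, 0.4308, 0.4822
  (cells with P = 0 contribute 0)
Sum of the 9 terms: H(X,Y) = 2.6395 bits

Chain rule check:
  H(X) + H(Y|X) = 1.5391 + 1.1004 = 2.6395 bits
  H(X,Y) = 2.6395 bits
✓ Chain rule verified.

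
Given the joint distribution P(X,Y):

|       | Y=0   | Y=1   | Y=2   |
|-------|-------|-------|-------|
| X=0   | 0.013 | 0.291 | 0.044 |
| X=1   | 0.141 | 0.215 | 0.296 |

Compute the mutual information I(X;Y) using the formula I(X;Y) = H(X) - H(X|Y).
0.1813 bits

I(X;Y) = H(X) - H(X|Y)

Marginal of X (row sums):
  P(X=0) = 0.013 + 0.291 + 0.044 = 0.348
  P(X=1) = 0.141 + 0.215 + 0.296 = 0.652
H(X) = -[0.348·log₂(0.348) + 0.652·log₂(0.652)]
  = 0.52995 + 0.40232 = 0.9323 bits

Marginal of Y (column sums):
  P(Y=0) = 0.013 + 0.141 = 0.154
  P(Y=1) = 0.291 + 0.215 = 0.506
  P(Y=2) = 0.044 + 0.296 = 0.340
H(X|Y) = Σ_y P(y)·H(X|Y=y):
  Y=0: P(Y=0) = 0.154, P(X|Y=0) = (13/154, 141/154) → H(X|Y=0) = 0.41755
  Y=1: P(Y=1) = 0.506, P(X|Y=1) = (291/506, 215/506) → H(X|Y=1) = 0.98367
  Y=2: P(Y=2) = 0.340, P(X|Y=2) = (11/85, 74/85) → H(X|Y=2) = 0.55582
H(X|Y) = 0.154·0.41755 + 0.506·0.98367 + 0.340·0.55582 = 0.7510 bits

I(X;Y) = H(X) - H(X|Y) = 0.9323 - 0.7510 = 0.1813 bits

Cross-check via I(X;Y) = H(X) + H(Y) - H(X,Y): computing H(Y) from the column sums and H(X,Y) from the 6 cells in the same way gives H(Y) = 1.4421 bits and H(X,Y) = 2.1931 bits, so
I(X;Y) = 0.9323 + 1.4421 - 2.1931 = 0.1813 bits ✓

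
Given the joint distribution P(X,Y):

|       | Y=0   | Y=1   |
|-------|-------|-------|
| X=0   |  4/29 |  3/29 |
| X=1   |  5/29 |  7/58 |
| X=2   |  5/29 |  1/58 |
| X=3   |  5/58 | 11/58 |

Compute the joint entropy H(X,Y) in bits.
2.8362 bits

H(X,Y) = -Σ_{x,y} P(x,y) log₂ P(x,y). Per-cell terms -P(x,y)·log₂P(x,y):
  X=0: 0.39420, 0.33859
  X=1: 0.43725, 0.36818
  X=2: 0.43725, 0.10100
  X=3: 0.30483, 0.45490
Sum of the 8 terms: H(X,Y) = 2.8362 bits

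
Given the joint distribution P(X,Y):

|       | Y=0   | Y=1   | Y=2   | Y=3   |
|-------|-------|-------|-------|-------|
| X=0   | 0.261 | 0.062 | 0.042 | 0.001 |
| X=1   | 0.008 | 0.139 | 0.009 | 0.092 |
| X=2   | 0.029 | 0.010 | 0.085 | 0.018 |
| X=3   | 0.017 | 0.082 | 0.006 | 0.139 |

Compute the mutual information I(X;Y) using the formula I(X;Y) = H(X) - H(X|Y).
0.6270 bits

I(X;Y) = H(X) - H(X|Y)

Marginal of X (row sums):
  P(X=0) = 0.261 + 0.062 + 0.042 + 0.001 = 0.366
  P(X=1) = 0.008 + 0.139 + 0.009 + 0.092 = 0.248
  P(X=2) = 0.029 + 0.010 + 0.085 + 0.018 = 0.142
  P(X=3) = 0.017 + 0.082 + 0.006 + 0.139 = 0.244
H(X) = -[0.366·log₂(0.366) + 0.248·log₂(0.248) + 0.142·log₂(0.142) + 0.244·log₂(0.244)]
  = 0.53073 + 0.49887 + 0.39988 + 0.49655 = 1.92603 bits

Marginal of Y (column sums):
  P(Y=0) = 0.261 + 0.008 + 0.029 + 0.017 = 0.315
  P(Y=1) = 0.062 + 0.139 + 0.010 + 0.082 = 0.293
  P(Y=2) = 0.042 + 0.009 + 0.085 + 0.006 = 0.142
  P(Y=3) = 0.001 + 0.092 + 0.018 + 0.139 = 0.250
H(X|Y) = Σ_y P(y)·H(X|Y=y):
  Y=0: P(Y=0) = 0.315, P(X|Y=0) = (29/35, 8/315, 29/315, 17/315) → H(X|Y=0) = 0.90349
  Y=1: P(Y=1) = 0.293, P(X|Y=1) = (62/293, 139/293, 10/293, 82/293) → H(X|Y=1) = 1.66496
  Y=2: P(Y=2) = 0.142, P(X|Y=2) = (21/71, 9/142, 85/142, 3/71) → H(X|Y=2) = 1.40809
  Y=3: P(Y=3) = 0.250, P(X|Y=3) = (1/250, 46/125, 9/125, 139/250) → H(X|Y=3) = 1.30675
H(X|Y) = 0.315·0.90349 + 0.293·1.66496 + 0.142·1.40809 + 0.250·1.30675 = 1.29907 bits

I(X;Y) = H(X) - H(X|Y) = 1.92603 - 1.29907 = 0.6270 bits

Cross-check via I(X;Y) = H(X) + H(Y) - H(X,Y): computing H(Y) from the column sums and H(X,Y) from the 16 cells in the same way gives H(Y) = 1.94376 bits and H(X,Y) = 3.24283 bits, so
I(X;Y) = 1.92603 + 1.94376 - 3.24283 = 0.6270 bits ✓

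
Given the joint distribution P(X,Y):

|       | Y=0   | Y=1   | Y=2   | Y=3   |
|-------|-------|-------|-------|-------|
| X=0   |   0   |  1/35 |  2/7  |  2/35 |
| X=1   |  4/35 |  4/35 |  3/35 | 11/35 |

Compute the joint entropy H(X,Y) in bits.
2.4428 bits

H(X,Y) = -Σ_{x,y} P(x,y) log₂ P(x,y). Per-cell terms -P(x,y)·log₂P(x,y):
  X=0: 0.0000, 0.1466, 0.5164, 0.2360
  X=1: 0.3576, 0.3576, 0.3038, 0.5248
  (cells with P = 0 contribute 0)
Sum of the 8 terms: H(X,Y) = 2.4428 bits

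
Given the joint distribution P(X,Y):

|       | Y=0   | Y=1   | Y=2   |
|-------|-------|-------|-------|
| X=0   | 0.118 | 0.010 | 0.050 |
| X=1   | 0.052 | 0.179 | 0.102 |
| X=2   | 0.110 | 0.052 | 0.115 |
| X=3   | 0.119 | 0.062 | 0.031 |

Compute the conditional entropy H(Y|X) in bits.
1.3898 bits

H(Y|X) = H(X,Y) - H(X)

H(X,Y) = -Σ_{x,y} P(x,y) log₂ P(x,y). Per-cell terms -P(x,y)·log₂P(x,y):
  X=0: 0.363811, 0.066439, 0.216096
  X=1: 0.221798, 0.444272, 0.335923
  X=2: 0.350287, 0.221798, 0.358834
  X=3: 0.365445, 0.248718, 0.155359
Sum of the 12 terms: H(X,Y) = 3.348780 bits

Marginal of X (row sums):
  P(X=0) = 0.118 + 0.010 + 0.050 = 0.178
  P(X=1) = 0.052 + 0.179 + 0.102 = 0.333
  P(X=2) = 0.110 + 0.052 + 0.115 = 0.277
  P(X=3) = 0.119 + 0.062 + 0.031 = 0.212
H(X) = -[0.178·log₂(0.178) + 0.333·log₂(0.333) + 0.277·log₂(0.277) + 0.212·log₂(0.212)]
  = 0.443229 + 0.528273 + 0.513016 + 0.474427 = 1.958945 bits

H(Y|X) = H(X,Y) - H(X) = 3.348780 - 1.958945 = 1.3898 bits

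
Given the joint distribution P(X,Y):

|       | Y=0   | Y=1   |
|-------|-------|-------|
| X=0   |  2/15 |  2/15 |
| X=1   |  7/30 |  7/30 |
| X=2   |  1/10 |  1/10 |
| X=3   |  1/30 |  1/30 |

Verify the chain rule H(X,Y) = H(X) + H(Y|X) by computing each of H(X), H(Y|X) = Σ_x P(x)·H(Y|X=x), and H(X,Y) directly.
H(X) = 1.7465 bits, H(Y|X) = 1.0000 bits, H(X,Y) = 2.7465 bits

Marginal of X (row sums):
  P(X=0) = 2/15 + 2/15 = 4/15
  P(X=1) = 7/30 + 7/30 = 7/15
  P(X=2) = 1/10 + 1/10 = 1/5
  P(X=3) = 1/30 + 1/30 = 1/15
H(X) = -[(4/15)·log₂(4/15) + (7/15)·log₂(7/15) + (1/5)·log₂(1/5) + (1/15)·log₂(1/15)]
  = 0.50850 + 0.51312 + 0.46439 + 0.26046 = 1.7465 bits

H(Y|X) = Σ_x P(x)·H(Y|X=x):
  X=0: P(X=0) = 4/15, P(Y|X=0) = (1/2, 1/2) → H(Y|X=0) = 1.00000
  X=1: P(X=1) = 7/15, P(Y|X=1) = (1/2, 1/2) → H(Y|X=1) = 1.00000
  X=2: P(X=2) = 1/5, P(Y|X=2) = (1/2, 1/2) → H(Y|X=2) = 1.00000
  X=3: P(X=3) = 1/15, P(Y|X=3) = (1/2, 1/2) → H(Y|X=3) = 1.00000
H(Y|X) = (4/15)·1.00000 + (7/15)·1.00000 + (1/5)·1.00000 + (1/15)·1.00000 = 1.0000 bits

H(X,Y) = -Σ_{x,y} P(x,y) log₂ P(x,y). Per-cell terms -P(x,y)·log₂P(x,y):
  X=0: 0.38759, 0.38759
  X=1: 0.48989, 0.48989
  X=2: 0.33219, 0.33219
  X=3: 0.16356, 0.16356
Sum of the 8 terms: H(X,Y) = 2.7465 bits

Chain rule check:
  H(X) + H(Y|X) = 1.7465 + 1.0000 = 2.7465 bits
  H(X,Y) = 2.7465 bits
✓ Chain rule verified.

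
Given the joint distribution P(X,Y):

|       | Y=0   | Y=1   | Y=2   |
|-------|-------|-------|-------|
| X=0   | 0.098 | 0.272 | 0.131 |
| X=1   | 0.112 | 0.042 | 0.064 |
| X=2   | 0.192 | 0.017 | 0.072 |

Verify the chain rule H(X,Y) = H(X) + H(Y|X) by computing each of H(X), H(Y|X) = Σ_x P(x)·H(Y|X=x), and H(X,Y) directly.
H(X) = 1.4932 bits, H(Y|X) = 1.3602 bits, H(X,Y) = 2.8534 bits

Marginal of X (row sums):
  P(X=0) = 0.098 + 0.272 + 0.131 = 0.501
  P(X=1) = 0.112 + 0.042 + 0.064 = 0.218
  P(X=2) = 0.192 + 0.017 + 0.072 = 0.281
H(X) = -[0.501·log₂(0.501) + 0.218·log₂(0.218) + 0.281·log₂(0.281)]
  = 0.499556 + 0.479077 + 0.514612 = 1.4932 bits

H(Y|X) = Σ_x P(x)·H(Y|X=x):
  X=0: P(X=0) = 0.501, P(Y|X=0) = (98/501, 272/501, 131/501) → H(Y|X=0) = 1.444895
  X=1: P(X=1) = 0.218, P(Y|X=1) = (56/109, 21/109, 32/109) → H(Y|X=1) = 1.470473
  X=2: P(X=2) = 0.281, P(Y|X=2) = (192/281, 17/281, 72/281) → H(Y|X=2) = 1.123628
H(Y|X) = 0.501·1.444895 + 0.218·1.470473 + 0.281·1.123628 = 1.3602 bits

H(X,Y) = -Σ_{x,y} P(x,y) log₂ P(x,y). Per-cell terms -P(x,y)·log₂P(x,y):
  X=0: 0.328405, 0.510903, 0.384139
  X=1: 0.353744, 0.192086, 0.253810
  X=2: 0.457118, 0.099931, 0.273302
Sum of the 9 terms: H(X,Y) = 2.8534 bits

Chain rule check:
  H(X) + H(Y|X) = 1.4932 + 1.3602 = 2.8534 bits
  H(X,Y) = 2.8534 bits
✓ Chain rule verified.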